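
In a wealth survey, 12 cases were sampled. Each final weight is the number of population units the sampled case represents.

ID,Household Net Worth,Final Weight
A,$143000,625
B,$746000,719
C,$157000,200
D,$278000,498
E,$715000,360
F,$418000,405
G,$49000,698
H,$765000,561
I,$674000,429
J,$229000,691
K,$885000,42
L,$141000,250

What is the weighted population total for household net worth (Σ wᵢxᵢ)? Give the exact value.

2205455000

Weighted total = 143000×625 + 746000×719 + 157000×200 + 278000×498 + 715000×360 + 418000×405 + 49000×698 + 765000×561 + 674000×429 + 229000×691 + 885000×42 + 141000×250
  = 89375000 + 536374000 + 31400000 + 138444000 + 257400000 + 169290000 + 34202000 + 429165000 + 289146000 + 158239000 + 37170000 + 35250000 = 2205455000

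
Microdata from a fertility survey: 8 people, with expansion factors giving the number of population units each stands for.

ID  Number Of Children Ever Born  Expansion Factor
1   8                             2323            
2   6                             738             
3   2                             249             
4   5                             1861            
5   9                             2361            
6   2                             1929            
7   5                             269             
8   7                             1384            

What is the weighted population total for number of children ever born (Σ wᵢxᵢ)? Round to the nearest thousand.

Weighted total = 8×2323 + 6×738 + 2×249 + 5×1861 + 9×2361 + 2×1929 + 5×269 + 7×1384
  = 68955

69000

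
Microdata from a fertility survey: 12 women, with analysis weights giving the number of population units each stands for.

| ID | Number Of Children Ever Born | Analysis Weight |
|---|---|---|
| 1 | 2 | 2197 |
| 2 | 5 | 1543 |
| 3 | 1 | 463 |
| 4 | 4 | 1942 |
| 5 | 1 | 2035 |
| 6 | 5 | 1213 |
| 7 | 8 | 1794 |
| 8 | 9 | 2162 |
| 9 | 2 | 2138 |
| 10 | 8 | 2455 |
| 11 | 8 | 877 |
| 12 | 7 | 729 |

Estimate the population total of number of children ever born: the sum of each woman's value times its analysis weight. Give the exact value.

98285

Weighted total = 2×2197 + 5×1543 + 1×463 + 4×1942 + 1×2035 + 5×1213 + 8×1794 + 9×2162 + 2×2138 + 8×2455 + 8×877 + 7×729
  = 4394 + 7715 + 463 + 7768 + 2035 + 6065 + 14352 + 19458 + 4276 + 19640 + 7016 + 5103 = 98285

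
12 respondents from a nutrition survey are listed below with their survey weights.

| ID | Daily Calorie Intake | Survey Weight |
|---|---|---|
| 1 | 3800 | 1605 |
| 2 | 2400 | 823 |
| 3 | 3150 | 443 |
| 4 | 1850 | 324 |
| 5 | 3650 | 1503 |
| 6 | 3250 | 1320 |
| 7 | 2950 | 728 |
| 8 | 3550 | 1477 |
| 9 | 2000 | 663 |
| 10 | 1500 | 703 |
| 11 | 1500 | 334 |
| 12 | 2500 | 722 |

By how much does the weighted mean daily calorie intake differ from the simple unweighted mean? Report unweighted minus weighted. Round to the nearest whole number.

-324

Unweighted sum = 3800 + 2400 + 3150 + 1850 + 3650 + 3250 + 2950 + 3550 + 2000 + 1500 + 1500 + 2500 = 32100
Unweighted mean = 32100 / 12 = 2675
Weighted sum = 3800×1605 + 2400×823 + 3150×443 + 1850×324 + 3650×1503 + 3250×1320 + 2950×728 + 3550×1477 + 2000×663 + 1500×703 + 1500×334 + 2500×722
  = 6099000 + 1975200 + 1395450 + 599400 + 5485950 + 4290000 + 2147600 + 5243350 + 1326000 + 1054500 + 501000 + 1805000 = 31922450
Sum of weights = 1605 + 823 + 443 + 324 + 1503 + 1320 + 728 + 1477 + 663 + 703 + 334 + 722 = 10645
Weighted mean = 31922450 / 10645 = 2998.821
Difference (unweighted minus weighted) = -323.82104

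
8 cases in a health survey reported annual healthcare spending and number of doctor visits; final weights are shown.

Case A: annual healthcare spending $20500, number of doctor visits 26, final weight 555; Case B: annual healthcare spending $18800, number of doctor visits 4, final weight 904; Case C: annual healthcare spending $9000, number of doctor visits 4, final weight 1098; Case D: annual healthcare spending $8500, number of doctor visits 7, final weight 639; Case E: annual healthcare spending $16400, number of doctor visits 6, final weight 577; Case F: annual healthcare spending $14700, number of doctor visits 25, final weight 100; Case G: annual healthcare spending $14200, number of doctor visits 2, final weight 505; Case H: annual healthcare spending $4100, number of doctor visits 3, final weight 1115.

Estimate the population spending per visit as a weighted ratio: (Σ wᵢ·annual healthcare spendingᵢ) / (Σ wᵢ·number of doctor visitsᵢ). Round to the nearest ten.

Σ wᵢ·y = 66361500
Σ wᵢ·x = 26×555 + 4×904 + 4×1098 + 7×639 + 6×577 + 25×100 + 2×505 + 3×1115
  = 37228
Ratio = 66361500 / 37228 = 1782.5696

1780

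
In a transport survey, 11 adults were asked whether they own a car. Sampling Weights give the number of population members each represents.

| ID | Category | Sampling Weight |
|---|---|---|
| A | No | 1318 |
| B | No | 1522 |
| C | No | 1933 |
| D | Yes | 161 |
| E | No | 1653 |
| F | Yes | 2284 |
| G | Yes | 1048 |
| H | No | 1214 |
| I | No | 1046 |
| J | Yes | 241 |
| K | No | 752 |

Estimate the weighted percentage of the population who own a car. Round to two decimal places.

28.35

Sum of weights for 'Yes' = 161 + 2284 + 1048 + 241 = 3734
Total weight = 1318 + 1522 + 1933 + 161 + 1653 + 2284 + 1048 + 1214 + 1046 + 241 + 752 = 13172
Weighted proportion = 3734 / 13172 = 0.28348011 → 28.348011%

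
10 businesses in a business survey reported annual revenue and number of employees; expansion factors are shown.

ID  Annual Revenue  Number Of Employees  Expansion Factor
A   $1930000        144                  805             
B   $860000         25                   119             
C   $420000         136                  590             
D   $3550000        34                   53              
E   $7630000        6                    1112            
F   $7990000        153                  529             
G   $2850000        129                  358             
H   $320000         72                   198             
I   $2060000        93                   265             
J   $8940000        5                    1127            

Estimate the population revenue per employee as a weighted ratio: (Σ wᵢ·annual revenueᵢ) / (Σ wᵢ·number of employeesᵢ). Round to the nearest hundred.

69900

Σ wᵢ·y = 1930000×805 + 860000×119 + 420000×590 + 3550000×53 + 7630000×1112 + 7990000×529 + 2850000×358 + 320000×198 + 2060000×265 + 8940000×1127
  = 1553650000 + 102340000 + 247800000 + 188150000 + 8484560000 + 4226710000 + 1020300000 + 63360000 + 545900000 + 10075380000 = 26508150000
Σ wᵢ·x = 144×805 + 25×119 + 136×590 + 34×53 + 6×1112 + 153×529 + 129×358 + 72×198 + 93×265 + 5×1127
  = 379264
Ratio = 26508150000 / 379264 = 69893.662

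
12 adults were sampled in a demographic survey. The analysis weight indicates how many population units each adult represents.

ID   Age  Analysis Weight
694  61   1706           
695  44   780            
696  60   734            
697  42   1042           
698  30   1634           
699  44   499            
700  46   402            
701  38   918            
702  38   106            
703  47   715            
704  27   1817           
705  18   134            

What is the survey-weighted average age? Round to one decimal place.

Weighted sum = 61×1706 + 44×780 + 60×734 + 42×1042 + 30×1634 + 44×499 + 46×402 + 38×918 + 38×106 + 47×715 + 27×1817 + 18×134
  = 439646
Sum of weights = 10487
Weighted mean = 439646 / 10487 = 41.922952

41.9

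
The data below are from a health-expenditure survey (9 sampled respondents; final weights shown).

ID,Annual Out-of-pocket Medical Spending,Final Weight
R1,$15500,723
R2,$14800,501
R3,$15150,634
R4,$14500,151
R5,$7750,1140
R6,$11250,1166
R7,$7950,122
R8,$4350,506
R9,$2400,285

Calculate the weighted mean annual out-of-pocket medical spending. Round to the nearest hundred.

10800

Weighted sum = 15500×723 + 14800×501 + 15150×634 + 14500×151 + 7750×1140 + 11250×1166 + 7950×122 + 4350×506 + 2400×285
  = 56223400
Sum of weights = 5228
Weighted mean = 56223400 / 5228 = 10754.285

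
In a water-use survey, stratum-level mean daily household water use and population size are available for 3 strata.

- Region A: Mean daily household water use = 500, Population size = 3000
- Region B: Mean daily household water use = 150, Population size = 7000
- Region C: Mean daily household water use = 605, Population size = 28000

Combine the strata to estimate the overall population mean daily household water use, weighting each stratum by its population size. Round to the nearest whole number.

Σ Nₕ·x̄ₕ = 500×3000 + 150×7000 + 605×28000
  = 19490000
Σ Nₕ = 38000
Overall mean = 19490000 / 38000 = 512.89474

513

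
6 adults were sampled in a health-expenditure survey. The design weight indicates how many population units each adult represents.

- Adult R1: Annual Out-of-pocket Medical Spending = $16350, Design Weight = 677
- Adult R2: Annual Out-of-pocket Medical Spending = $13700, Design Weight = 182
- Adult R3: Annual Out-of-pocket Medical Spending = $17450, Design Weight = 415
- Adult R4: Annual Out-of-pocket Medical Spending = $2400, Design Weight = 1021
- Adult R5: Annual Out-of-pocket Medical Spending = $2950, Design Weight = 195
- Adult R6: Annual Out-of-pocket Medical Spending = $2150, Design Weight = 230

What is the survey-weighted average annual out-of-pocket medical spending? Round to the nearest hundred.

Weighted sum = 16350×677 + 13700×182 + 17450×415 + 2400×1021 + 2950×195 + 2150×230
  = 24324250
Sum of weights = 677 + 182 + 415 + 1021 + 195 + 230 = 2720
Weighted mean = 24324250 / 2720 = 8942.739

8900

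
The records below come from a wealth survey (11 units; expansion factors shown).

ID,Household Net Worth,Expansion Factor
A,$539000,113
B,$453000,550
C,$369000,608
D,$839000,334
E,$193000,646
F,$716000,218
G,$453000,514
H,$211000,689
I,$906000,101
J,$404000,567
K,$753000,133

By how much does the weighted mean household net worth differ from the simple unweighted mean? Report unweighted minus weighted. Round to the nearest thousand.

107000

Unweighted sum = 539000 + 453000 + 369000 + 839000 + 193000 + 716000 + 453000 + 211000 + 906000 + 404000 + 753000 = 5836000
Unweighted mean = 5836000 / 11 = 530545.45
Weighted sum = 1894345000
Sum of weights = 113 + 550 + 608 + 334 + 646 + 218 + 514 + 689 + 101 + 567 + 133 = 4473
Weighted mean = 1894345000 / 4473 = 423506.6
Difference (unweighted minus weighted) = 107038.86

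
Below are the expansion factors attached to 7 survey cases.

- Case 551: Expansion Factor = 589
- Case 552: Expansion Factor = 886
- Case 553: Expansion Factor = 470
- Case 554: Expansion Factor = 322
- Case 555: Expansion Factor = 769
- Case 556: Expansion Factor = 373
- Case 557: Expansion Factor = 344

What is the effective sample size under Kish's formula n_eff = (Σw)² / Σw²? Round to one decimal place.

6.1

Σ wᵢ = 589 + 886 + 470 + 322 + 769 + 373 + 344 = 3753
Σ wᵢ² = 346921 + 784996 + 220900 + 103684 + 591361 + 139129 + 118336 = 2305327
n_eff = 3753² / 2305327 = 14085009 / 2305327 = 6.1097662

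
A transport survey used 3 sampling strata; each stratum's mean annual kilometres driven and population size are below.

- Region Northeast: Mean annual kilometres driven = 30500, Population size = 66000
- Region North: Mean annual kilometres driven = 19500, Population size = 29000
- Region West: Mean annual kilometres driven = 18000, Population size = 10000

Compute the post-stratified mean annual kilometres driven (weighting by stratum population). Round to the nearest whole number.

Σ Nₕ·x̄ₕ = 2758500000
Σ Nₕ = 66000 + 29000 + 10000 = 105000
Overall mean = 2758500000 / 105000 = 26271.429

26271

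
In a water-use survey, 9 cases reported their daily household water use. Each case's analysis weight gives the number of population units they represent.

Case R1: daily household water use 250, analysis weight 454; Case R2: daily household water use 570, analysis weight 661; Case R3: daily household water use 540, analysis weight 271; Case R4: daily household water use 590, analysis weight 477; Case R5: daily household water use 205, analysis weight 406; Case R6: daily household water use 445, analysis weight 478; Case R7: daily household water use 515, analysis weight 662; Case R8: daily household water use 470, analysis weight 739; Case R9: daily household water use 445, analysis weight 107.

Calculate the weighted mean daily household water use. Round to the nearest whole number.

Weighted sum = 250×454 + 570×661 + 540×271 + 590×477 + 205×406 + 445×478 + 515×662 + 470×739 + 445×107
  = 113500 + 376770 + 146340 + 281430 + 83230 + 212710 + 340930 + 347330 + 47615 = 1949855
Sum of weights = 4255
Weighted mean = 1949855 / 4255 = 458.25029

458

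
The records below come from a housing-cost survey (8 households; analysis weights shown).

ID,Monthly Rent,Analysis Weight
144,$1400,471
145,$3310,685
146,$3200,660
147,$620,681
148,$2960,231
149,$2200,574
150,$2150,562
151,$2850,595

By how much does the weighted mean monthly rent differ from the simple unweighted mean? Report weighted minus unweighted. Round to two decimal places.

-23.72

Unweighted sum = 1400 + 3310 + 3200 + 620 + 2960 + 2200 + 2150 + 2850 = 18690
Unweighted mean = 18690 / 8 = 2336.25
Weighted sum = 1400×471 + 3310×685 + 3200×660 + 620×681 + 2960×231 + 2200×574 + 2150×562 + 2850×595
  = 659400 + 2267350 + 2112000 + 422220 + 683760 + 1262800 + 1208300 + 1695750 = 10311580
Sum of weights = 471 + 685 + 660 + 681 + 231 + 574 + 562 + 595 = 4459
Weighted mean = 10311580 / 4459 = 2312.532
Difference (weighted minus unweighted) = -23.718042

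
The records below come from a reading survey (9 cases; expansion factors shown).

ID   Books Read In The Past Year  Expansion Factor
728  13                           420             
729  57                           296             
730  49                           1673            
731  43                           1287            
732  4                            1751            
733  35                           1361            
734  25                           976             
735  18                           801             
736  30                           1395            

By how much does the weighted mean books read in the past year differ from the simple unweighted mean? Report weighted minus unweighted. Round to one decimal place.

-0.8

Unweighted sum = 13 + 57 + 49 + 43 + 4 + 35 + 25 + 18 + 30 = 274
Unweighted mean = 274 / 9 = 30.444444
Weighted sum = 13×420 + 57×296 + 49×1673 + 43×1287 + 4×1751 + 35×1361 + 25×976 + 18×801 + 30×1395
  = 294957
Sum of weights = 9960
Weighted mean = 294957 / 9960 = 29.614157
Difference (weighted minus unweighted) = -0.83028782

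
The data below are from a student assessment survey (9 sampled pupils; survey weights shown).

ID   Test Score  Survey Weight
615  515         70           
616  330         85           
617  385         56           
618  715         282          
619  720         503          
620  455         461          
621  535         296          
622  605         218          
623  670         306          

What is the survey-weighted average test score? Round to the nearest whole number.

Weighted sum = 515×70 + 330×85 + 385×56 + 715×282 + 720×503 + 455×461 + 535×296 + 605×218 + 670×306
  = 36050 + 28050 + 21560 + 201630 + 362160 + 209755 + 158360 + 131890 + 205020 = 1354475
Sum of weights = 70 + 85 + 56 + 282 + 503 + 461 + 296 + 218 + 306 = 2277
Weighted mean = 1354475 / 2277 = 594.85068

595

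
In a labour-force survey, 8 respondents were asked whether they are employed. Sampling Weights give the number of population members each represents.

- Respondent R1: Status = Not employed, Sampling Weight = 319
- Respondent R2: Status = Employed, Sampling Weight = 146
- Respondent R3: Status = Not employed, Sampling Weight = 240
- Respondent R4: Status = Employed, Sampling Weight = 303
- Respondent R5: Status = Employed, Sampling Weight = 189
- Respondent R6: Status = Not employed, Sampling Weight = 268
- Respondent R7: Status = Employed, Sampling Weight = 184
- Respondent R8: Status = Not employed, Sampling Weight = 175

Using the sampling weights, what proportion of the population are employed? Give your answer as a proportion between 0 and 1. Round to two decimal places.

0.45

Sum of weights for 'Employed' = 146 + 303 + 189 + 184 = 822
Total weight = 319 + 146 + 240 + 303 + 189 + 268 + 184 + 175 = 1824
Weighted proportion = 822 / 1824 = 0.45065789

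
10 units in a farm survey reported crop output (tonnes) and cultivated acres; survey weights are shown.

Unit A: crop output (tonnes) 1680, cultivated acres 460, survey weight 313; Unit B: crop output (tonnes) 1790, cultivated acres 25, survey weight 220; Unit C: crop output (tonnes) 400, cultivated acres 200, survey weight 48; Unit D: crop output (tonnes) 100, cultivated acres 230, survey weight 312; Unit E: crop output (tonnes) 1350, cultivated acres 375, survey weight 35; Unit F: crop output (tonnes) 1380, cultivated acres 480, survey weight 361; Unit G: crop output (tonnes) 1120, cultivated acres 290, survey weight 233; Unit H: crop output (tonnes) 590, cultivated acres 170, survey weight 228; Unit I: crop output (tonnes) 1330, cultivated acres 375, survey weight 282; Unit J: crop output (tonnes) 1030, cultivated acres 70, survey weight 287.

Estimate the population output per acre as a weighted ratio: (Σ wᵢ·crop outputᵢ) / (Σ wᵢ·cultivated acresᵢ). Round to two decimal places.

3.98

Σ wᵢ·y = 1680×313 + 1790×220 + 400×48 + 100×312 + 1350×35 + 1380×361 + 1120×233 + 590×228 + 1330×282 + 1030×287
  = 525840 + 393800 + 19200 + 31200 + 47250 + 498180 + 260960 + 134520 + 375060 + 295610 = 2581620
Σ wᵢ·x = 460×313 + 25×220 + 200×48 + 230×312 + 375×35 + 480×361 + 290×233 + 170×228 + 375×282 + 70×287
  = 649415
Ratio = 2581620 / 649415 = 3.9753008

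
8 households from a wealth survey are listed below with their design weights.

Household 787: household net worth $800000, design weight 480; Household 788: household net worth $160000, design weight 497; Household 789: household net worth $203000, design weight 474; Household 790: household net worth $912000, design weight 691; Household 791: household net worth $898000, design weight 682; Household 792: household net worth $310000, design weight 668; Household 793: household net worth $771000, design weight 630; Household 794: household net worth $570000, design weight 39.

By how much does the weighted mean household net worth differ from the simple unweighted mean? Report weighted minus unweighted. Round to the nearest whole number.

27001

Unweighted sum = 800000 + 160000 + 203000 + 912000 + 898000 + 310000 + 771000 + 570000 = 4624000
Unweighted mean = 4624000 / 8 = 578000
Weighted sum = 800000×480 + 160000×497 + 203000×474 + 912000×691 + 898000×682 + 310000×668 + 771000×630 + 570000×39
  = 384000000 + 79520000 + 96222000 + 630192000 + 612436000 + 207080000 + 485730000 + 22230000 = 2517410000
Sum of weights = 480 + 497 + 474 + 691 + 682 + 668 + 630 + 39 = 4161
Weighted mean = 2517410000 / 4161 = 605001.2
Difference (weighted minus unweighted) = 27001.202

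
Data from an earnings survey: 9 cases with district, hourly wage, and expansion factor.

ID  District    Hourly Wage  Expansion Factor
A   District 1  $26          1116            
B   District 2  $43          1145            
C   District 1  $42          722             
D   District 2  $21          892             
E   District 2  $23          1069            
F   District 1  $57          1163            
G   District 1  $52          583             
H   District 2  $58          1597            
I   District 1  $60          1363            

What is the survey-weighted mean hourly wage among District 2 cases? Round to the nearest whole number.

39

District 2 rows: B, D, E, H
Weighted sum = 43×1145 + 21×892 + 23×1069 + 58×1597
  = 185180
Sum of weights = 1145 + 892 + 1069 + 1597 = 4703
Weighted mean = 185180 / 4703 = 39.374867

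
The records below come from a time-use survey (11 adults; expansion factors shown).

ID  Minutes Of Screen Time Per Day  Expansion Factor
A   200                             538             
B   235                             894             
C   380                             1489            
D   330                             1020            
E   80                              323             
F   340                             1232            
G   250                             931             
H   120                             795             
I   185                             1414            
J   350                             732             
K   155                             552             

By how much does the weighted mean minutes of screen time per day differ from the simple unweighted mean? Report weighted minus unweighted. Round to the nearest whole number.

23

Unweighted sum = 200 + 235 + 380 + 330 + 80 + 340 + 250 + 120 + 185 + 350 + 155 = 2625
Unweighted mean = 2625 / 11 = 238.63636
Weighted sum = 200×538 + 235×894 + 380×1489 + 330×1020 + 80×323 + 340×1232 + 250×931 + 120×795 + 185×1414 + 350×732 + 155×552
  = 107600 + 210090 + 565820 + 336600 + 25840 + 418880 + 232750 + 95400 + 261590 + 256200 + 85560 = 2596330
Sum of weights = 538 + 894 + 1489 + 1020 + 323 + 1232 + 931 + 795 + 1414 + 732 + 552 = 9920
Weighted mean = 2596330 / 9920 = 261.72681
Difference (weighted minus unweighted) = 23.090451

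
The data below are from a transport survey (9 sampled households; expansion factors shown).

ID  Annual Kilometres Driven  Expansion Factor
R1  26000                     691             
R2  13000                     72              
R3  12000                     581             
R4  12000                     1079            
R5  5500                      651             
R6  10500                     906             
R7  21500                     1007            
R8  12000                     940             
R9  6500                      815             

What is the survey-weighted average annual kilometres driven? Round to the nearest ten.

13370

Weighted sum = 26000×691 + 13000×72 + 12000×581 + 12000×1079 + 5500×651 + 10500×906 + 21500×1007 + 12000×940 + 6500×815
  = 90143500
Sum of weights = 691 + 72 + 581 + 1079 + 651 + 906 + 1007 + 940 + 815 = 6742
Weighted mean = 90143500 / 6742 = 13370.439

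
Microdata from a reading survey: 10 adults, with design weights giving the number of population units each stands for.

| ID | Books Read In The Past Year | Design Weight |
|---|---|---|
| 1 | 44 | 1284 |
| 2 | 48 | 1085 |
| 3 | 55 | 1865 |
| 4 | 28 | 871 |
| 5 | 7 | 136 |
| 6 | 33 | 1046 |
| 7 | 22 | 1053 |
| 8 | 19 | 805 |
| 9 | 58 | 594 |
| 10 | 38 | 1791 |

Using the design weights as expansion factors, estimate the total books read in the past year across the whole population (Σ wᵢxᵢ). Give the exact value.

411980

Weighted total = 44×1284 + 48×1085 + 55×1865 + 28×871 + 7×136 + 33×1046 + 22×1053 + 19×805 + 58×594 + 38×1791
  = 56496 + 52080 + 102575 + 24388 + 952 + 34518 + 23166 + 15295 + 34452 + 68058 = 411980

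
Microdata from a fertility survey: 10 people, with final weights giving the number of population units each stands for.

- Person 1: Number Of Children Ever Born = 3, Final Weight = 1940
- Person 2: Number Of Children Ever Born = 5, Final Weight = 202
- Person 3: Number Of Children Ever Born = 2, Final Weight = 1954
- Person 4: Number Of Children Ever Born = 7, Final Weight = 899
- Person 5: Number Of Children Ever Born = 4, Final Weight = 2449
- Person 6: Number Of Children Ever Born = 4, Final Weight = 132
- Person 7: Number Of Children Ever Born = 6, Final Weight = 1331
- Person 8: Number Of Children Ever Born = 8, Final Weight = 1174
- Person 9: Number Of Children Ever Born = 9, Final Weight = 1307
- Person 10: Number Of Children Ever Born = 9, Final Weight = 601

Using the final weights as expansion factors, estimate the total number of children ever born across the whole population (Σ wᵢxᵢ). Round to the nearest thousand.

62000

Weighted total = 3×1940 + 5×202 + 2×1954 + 7×899 + 4×2449 + 4×132 + 6×1331 + 8×1174 + 9×1307 + 9×601
  = 5820 + 1010 + 3908 + 6293 + 9796 + 528 + 7986 + 9392 + 11763 + 5409 = 61905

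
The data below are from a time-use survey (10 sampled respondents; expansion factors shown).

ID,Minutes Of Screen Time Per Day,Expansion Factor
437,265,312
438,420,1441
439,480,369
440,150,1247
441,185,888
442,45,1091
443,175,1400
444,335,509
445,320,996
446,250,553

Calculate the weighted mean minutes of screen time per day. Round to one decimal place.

Weighted sum = 265×312 + 420×1441 + 480×369 + 150×1247 + 185×888 + 45×1091 + 175×1400 + 335×509 + 320×996 + 250×553
  = 82680 + 605220 + 177120 + 187050 + 164280 + 49095 + 245000 + 170515 + 318720 + 138250 = 2137930
Sum of weights = 312 + 1441 + 369 + 1247 + 888 + 1091 + 1400 + 509 + 996 + 553 = 8806
Weighted mean = 2137930 / 8806 = 242.78106

242.8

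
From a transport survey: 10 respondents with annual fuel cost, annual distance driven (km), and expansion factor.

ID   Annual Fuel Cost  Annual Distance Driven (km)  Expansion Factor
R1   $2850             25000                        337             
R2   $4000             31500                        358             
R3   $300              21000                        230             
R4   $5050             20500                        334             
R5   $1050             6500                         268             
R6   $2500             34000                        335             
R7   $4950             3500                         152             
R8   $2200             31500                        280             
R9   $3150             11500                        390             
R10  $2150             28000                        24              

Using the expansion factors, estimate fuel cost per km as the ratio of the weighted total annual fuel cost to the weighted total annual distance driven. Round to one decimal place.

0.1

Σ wᵢ·y = 2850×337 + 4000×358 + 300×230 + 5050×334 + 1050×268 + 2500×335 + 4950×152 + 2200×280 + 3150×390 + 2150×24
  = 960450 + 1432000 + 69000 + 1686700 + 281400 + 837500 + 752400 + 616000 + 1228500 + 51600 = 7915550
Σ wᵢ·x = 25000×337 + 31500×358 + 21000×230 + 20500×334 + 6500×268 + 34000×335 + 3500×152 + 31500×280 + 11500×390 + 28000×24
  = 8425000 + 11277000 + 4830000 + 6847000 + 1742000 + 11390000 + 532000 + 8820000 + 4485000 + 672000 = 59020000
Ratio = 7915550 / 59020000 = 0.1341164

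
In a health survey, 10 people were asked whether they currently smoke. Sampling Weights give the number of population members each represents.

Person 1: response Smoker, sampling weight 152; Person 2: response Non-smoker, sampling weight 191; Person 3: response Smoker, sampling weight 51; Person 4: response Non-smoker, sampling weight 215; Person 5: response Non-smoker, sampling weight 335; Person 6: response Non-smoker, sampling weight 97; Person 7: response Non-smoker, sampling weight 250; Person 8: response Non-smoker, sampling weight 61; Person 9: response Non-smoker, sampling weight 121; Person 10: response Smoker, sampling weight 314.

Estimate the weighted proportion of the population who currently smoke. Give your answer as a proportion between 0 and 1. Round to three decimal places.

0.289

Sum of weights for 'Smoker' = 152 + 51 + 314 = 517
Total weight = 152 + 191 + 51 + 215 + 335 + 97 + 250 + 61 + 121 + 314 = 1787
Weighted proportion = 517 / 1787 = 0.2893117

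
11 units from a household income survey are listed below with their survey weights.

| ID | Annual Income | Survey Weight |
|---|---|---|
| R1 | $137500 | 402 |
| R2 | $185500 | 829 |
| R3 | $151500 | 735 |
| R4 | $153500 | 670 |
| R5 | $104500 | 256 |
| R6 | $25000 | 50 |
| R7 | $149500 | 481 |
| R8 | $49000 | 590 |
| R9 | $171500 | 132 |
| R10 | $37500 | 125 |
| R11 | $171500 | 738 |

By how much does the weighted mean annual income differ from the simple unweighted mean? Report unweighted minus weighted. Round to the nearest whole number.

-19468

Unweighted sum = 137500 + 185500 + 151500 + 153500 + 104500 + 25000 + 149500 + 49000 + 171500 + 37500 + 171500 = 1336500
Unweighted mean = 1336500 / 11 = 121500
Weighted sum = 137500×402 + 185500×829 + 151500×735 + 153500×670 + 104500×256 + 25000×50 + 149500×481 + 49000×590 + 171500×132 + 37500×125 + 171500×738
  = 55275000 + 153779500 + 111352500 + 102845000 + 26752000 + 1250000 + 71909500 + 28910000 + 22638000 + 4687500 + 126567000 = 705966000
Sum of weights = 402 + 829 + 735 + 670 + 256 + 50 + 481 + 590 + 132 + 125 + 738 = 5008
Weighted mean = 705966000 / 5008 = 140967.65
Difference (unweighted minus weighted) = -19467.652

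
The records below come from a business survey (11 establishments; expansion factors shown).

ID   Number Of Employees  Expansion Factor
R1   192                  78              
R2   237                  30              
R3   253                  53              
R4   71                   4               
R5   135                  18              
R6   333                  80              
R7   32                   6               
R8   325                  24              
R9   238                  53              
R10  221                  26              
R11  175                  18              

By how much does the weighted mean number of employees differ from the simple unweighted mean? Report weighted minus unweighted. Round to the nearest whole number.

41

Unweighted sum = 192 + 237 + 253 + 71 + 135 + 333 + 32 + 325 + 238 + 221 + 175 = 2212
Unweighted mean = 2212 / 11 = 201.09091
Weighted sum = 192×78 + 237×30 + 253×53 + 71×4 + 135×18 + 333×80 + 32×6 + 325×24 + 238×53 + 221×26 + 175×18
  = 94351
Sum of weights = 390
Weighted mean = 94351 / 390 = 241.92564
Difference (weighted minus unweighted) = 40.834732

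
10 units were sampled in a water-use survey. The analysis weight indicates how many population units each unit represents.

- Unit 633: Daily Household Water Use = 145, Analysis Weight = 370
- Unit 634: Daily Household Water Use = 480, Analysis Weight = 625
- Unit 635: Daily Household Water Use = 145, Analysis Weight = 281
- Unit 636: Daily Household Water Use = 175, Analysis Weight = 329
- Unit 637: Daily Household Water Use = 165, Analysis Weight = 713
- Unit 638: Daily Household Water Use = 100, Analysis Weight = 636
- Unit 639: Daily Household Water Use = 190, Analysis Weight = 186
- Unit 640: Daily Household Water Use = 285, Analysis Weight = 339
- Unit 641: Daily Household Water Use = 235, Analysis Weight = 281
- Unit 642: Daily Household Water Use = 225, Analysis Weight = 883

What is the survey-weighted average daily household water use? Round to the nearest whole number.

Weighted sum = 145×370 + 480×625 + 145×281 + 175×329 + 165×713 + 100×636 + 190×186 + 285×339 + 235×281 + 225×883
  = 53650 + 300000 + 40745 + 57575 + 117645 + 63600 + 35340 + 96615 + 66035 + 198675 = 1029880
Sum of weights = 4643
Weighted mean = 1029880 / 4643 = 221.81348

222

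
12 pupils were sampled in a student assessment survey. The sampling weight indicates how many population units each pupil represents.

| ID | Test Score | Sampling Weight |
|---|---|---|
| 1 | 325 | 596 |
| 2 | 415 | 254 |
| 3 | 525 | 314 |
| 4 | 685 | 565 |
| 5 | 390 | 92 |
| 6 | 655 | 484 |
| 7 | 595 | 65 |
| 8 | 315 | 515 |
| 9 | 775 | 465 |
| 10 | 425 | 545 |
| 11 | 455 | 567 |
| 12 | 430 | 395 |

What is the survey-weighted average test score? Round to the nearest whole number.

Weighted sum = 325×596 + 415×254 + 525×314 + 685×565 + 390×92 + 655×484 + 595×65 + 315×515 + 775×465 + 425×545 + 455×567 + 430×395
  = 193700 + 105410 + 164850 + 387025 + 35880 + 317020 + 38675 + 162225 + 360375 + 231625 + 257985 + 169850 = 2424620
Sum of weights = 596 + 254 + 314 + 565 + 92 + 484 + 65 + 515 + 465 + 545 + 567 + 395 = 4857
Weighted mean = 2424620 / 4857 = 499.20115

499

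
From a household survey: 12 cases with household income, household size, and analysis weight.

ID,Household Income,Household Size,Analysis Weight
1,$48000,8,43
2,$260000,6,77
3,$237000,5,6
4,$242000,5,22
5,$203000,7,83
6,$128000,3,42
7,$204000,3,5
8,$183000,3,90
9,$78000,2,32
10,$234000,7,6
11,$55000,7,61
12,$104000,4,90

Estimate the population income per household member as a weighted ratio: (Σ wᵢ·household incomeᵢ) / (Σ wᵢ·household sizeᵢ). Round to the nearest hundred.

30100

Σ wᵢ·y = 48000×43 + 260000×77 + 237000×6 + 242000×22 + 203000×83 + 128000×42 + 204000×5 + 183000×90 + 78000×32 + 234000×6 + 55000×61 + 104000×90
  = 2064000 + 20020000 + 1422000 + 5324000 + 16849000 + 5376000 + 1020000 + 16470000 + 2496000 + 1404000 + 3355000 + 9360000 = 85160000
Σ wᵢ·x = 2831
Ratio = 85160000 / 2831 = 30081.243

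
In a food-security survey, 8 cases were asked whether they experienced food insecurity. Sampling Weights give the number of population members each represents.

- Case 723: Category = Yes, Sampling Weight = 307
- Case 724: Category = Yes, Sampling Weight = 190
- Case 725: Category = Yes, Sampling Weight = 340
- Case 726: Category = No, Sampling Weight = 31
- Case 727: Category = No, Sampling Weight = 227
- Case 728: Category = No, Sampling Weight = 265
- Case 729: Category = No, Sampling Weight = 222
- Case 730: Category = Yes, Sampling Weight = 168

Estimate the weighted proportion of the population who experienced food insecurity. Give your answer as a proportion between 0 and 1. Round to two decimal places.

Sum of weights for 'Yes' = 307 + 190 + 340 + 168 = 1005
Total weight = 307 + 190 + 340 + 31 + 227 + 265 + 222 + 168 = 1750
Weighted proportion = 1005 / 1750 = 0.57428571

0.57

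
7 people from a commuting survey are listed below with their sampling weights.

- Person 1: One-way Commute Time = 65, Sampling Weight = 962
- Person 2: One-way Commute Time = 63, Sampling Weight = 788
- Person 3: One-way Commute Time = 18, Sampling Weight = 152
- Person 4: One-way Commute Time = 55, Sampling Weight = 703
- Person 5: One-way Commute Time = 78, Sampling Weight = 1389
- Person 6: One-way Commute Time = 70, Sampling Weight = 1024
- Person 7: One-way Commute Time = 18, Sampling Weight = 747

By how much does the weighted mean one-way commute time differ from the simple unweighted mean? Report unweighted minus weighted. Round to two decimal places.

-7.77

Unweighted sum = 65 + 63 + 18 + 55 + 78 + 70 + 18 = 367
Unweighted mean = 367 / 7 = 52.428571
Weighted sum = 65×962 + 63×788 + 18×152 + 55×703 + 78×1389 + 70×1024 + 18×747
  = 62530 + 49644 + 2736 + 38665 + 108342 + 71680 + 13446 = 347043
Sum of weights = 5765
Weighted mean = 347043 / 5765 = 60.198265
Difference (unweighted minus weighted) = -7.769694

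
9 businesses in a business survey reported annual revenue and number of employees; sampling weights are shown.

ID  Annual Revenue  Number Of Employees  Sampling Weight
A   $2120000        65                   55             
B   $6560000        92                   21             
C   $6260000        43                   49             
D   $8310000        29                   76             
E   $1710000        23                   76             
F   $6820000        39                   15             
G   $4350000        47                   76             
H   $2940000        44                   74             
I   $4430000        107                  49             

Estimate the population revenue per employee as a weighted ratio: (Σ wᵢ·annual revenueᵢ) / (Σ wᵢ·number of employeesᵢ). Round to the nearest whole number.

90420

Σ wᵢ·y = 2120000×55 + 6560000×21 + 6260000×49 + 8310000×76 + 1710000×76 + 6820000×15 + 4350000×76 + 2940000×74 + 4430000×49
  = 2190150000
Σ wᵢ·x = 65×55 + 92×21 + 43×49 + 29×76 + 23×76 + 39×15 + 47×76 + 44×74 + 107×49
  = 3575 + 1932 + 2107 + 2204 + 1748 + 585 + 3572 + 3256 + 5243 = 24222
Ratio = 2190150000 / 24222 = 90419.866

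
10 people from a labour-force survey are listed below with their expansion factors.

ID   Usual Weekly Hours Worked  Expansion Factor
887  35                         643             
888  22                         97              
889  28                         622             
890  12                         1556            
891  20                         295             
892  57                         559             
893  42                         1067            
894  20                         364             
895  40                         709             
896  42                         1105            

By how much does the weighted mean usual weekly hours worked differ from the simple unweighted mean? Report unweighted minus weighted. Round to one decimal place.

-0.3

Unweighted sum = 35 + 22 + 28 + 12 + 20 + 57 + 42 + 20 + 40 + 42 = 318
Unweighted mean = 318 / 10 = 31.8
Weighted sum = 35×643 + 22×97 + 28×622 + 12×1556 + 20×295 + 57×559 + 42×1067 + 20×364 + 40×709 + 42×1105
  = 225354
Sum of weights = 643 + 97 + 622 + 1556 + 295 + 559 + 1067 + 364 + 709 + 1105 = 7017
Weighted mean = 225354 / 7017 = 32.115434
Difference (unweighted minus weighted) = -0.31543395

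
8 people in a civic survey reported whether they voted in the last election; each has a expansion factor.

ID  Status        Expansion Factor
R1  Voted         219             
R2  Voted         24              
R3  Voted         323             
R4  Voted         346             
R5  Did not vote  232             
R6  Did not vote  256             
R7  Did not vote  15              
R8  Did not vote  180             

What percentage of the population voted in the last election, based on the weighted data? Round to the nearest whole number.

Sum of weights for 'Voted' = 219 + 24 + 323 + 346 = 912
Total weight = 219 + 24 + 323 + 346 + 232 + 256 + 15 + 180 = 1595
Weighted proportion = 912 / 1595 = 0.57178683 → 57.178683%

57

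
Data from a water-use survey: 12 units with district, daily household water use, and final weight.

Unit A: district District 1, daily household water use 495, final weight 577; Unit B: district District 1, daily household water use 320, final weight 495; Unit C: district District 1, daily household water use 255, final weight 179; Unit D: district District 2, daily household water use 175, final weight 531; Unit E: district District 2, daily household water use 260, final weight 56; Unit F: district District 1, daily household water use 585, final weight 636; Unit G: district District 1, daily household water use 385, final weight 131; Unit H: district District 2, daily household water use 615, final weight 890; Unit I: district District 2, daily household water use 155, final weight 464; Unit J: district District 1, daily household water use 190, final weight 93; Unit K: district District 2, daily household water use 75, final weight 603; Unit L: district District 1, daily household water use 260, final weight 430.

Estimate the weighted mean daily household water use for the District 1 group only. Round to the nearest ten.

District 1 rows: A, B, C, F, G, J, L
Weighted sum = 495×577 + 320×495 + 255×179 + 585×636 + 385×131 + 190×93 + 260×430
  = 285615 + 158400 + 45645 + 372060 + 50435 + 17670 + 111800 = 1041625
Sum of weights = 577 + 495 + 179 + 636 + 131 + 93 + 430 = 2541
Weighted mean = 1041625 / 2541 = 409.92719

410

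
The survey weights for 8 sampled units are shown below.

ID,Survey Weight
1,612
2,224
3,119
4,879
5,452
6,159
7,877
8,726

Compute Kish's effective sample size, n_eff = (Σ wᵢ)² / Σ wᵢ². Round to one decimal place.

Σ wᵢ = 612 + 224 + 119 + 879 + 452 + 159 + 877 + 726 = 4048
Σ wᵢ² = 374544 + 50176 + 14161 + 772641 + 204304 + 25281 + 769129 + 527076 = 2737312
n_eff = 4048² / 2737312 = 16386304 / 2737312 = 5.9862756

6.0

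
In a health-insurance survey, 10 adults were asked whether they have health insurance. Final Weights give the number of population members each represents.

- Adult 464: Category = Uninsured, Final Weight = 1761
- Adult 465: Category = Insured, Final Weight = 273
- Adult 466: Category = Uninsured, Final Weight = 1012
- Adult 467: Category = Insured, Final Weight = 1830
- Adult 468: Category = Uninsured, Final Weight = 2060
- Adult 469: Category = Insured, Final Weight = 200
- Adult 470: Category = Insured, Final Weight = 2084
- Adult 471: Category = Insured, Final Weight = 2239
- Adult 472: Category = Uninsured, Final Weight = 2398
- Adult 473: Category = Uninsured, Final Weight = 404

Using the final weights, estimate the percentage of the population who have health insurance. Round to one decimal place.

Sum of weights for 'Insured' = 273 + 1830 + 200 + 2084 + 2239 = 6626
Total weight = 14261
Weighted proportion = 6626 / 14261 = 0.4646238 → 46.46238%

46.5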